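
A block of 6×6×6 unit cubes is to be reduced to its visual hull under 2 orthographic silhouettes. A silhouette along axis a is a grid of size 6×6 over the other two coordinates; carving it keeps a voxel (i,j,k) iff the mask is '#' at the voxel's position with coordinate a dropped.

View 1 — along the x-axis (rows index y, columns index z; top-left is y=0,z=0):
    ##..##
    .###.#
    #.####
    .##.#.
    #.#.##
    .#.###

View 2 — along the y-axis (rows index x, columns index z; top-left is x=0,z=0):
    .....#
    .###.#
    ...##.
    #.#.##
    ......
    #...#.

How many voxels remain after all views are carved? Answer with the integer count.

54 voxels

full grid |V| = 216
  1. axis=0 (YZ plane), |mask|=24  ⇒  voxels=144
  2. axis=1 (XZ plane), |mask|=13  ⇒  voxels=54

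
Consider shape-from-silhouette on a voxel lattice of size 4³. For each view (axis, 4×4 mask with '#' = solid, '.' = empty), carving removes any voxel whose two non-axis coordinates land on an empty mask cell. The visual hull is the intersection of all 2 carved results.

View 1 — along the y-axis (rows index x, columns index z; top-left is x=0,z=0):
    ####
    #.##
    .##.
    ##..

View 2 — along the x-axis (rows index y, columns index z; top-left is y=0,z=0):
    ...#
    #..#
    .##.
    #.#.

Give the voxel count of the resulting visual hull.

start: 4×4×4 = 64 voxels
after view 1 [y-axis, 11 of 16 cells solid] → remaining = 44
after view 2 [x-axis, 7 of 16 cells solid] → remaining = 19

voxel count = 19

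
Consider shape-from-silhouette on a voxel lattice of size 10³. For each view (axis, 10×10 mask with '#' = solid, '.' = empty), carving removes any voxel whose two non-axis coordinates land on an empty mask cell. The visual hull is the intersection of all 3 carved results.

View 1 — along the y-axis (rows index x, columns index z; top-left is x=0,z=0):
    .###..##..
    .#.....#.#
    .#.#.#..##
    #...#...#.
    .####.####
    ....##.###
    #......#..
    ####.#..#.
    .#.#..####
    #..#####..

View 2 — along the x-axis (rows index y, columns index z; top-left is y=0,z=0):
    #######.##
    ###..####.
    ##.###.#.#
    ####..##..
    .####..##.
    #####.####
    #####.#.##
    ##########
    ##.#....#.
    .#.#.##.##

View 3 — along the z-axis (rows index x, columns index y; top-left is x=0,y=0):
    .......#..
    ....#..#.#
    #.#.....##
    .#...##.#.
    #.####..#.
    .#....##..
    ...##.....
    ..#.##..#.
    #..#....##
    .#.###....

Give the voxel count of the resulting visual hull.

voxel count = 137

before carving: 1000 voxels (10×10×10)
step 1: project along y, AND mask (49/100) → |grid| = 490
step 2: project along x, AND mask (72/100) → |grid| = 359
step 3: project along z, AND mask (35/100) → |grid| = 137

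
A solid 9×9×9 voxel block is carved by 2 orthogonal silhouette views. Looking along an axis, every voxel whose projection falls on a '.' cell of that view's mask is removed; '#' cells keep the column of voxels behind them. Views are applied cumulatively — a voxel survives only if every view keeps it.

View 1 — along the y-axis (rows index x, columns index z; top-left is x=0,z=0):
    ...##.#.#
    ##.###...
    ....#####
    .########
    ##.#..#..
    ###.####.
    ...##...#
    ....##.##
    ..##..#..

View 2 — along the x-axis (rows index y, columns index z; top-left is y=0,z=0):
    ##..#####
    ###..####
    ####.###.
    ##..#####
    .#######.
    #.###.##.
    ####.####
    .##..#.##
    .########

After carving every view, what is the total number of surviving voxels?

290 voxels

initial block: 9^3 = 729
step 1: project along y, AND mask (43/81) → |grid| = 387
step 2: project along x, AND mask (62/81) → |grid| = 290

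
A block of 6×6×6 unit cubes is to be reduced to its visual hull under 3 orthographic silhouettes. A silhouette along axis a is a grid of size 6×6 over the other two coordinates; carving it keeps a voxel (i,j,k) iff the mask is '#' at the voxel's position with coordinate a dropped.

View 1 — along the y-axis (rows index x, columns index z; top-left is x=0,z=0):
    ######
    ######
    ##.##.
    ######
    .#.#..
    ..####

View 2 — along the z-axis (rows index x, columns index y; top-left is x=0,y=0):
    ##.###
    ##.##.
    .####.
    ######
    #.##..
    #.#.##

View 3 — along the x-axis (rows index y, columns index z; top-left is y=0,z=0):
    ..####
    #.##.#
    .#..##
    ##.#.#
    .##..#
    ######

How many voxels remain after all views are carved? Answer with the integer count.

start: 6×6×6 = 216 voxels
  1. axis=1 (XZ plane), |mask|=28  ⇒  voxels=168
  2. axis=2 (XY plane), |mask|=26  ⇒  voxels=128
  3. axis=0 (YZ plane), |mask|=24  ⇒  voxels=84

voxel count = 84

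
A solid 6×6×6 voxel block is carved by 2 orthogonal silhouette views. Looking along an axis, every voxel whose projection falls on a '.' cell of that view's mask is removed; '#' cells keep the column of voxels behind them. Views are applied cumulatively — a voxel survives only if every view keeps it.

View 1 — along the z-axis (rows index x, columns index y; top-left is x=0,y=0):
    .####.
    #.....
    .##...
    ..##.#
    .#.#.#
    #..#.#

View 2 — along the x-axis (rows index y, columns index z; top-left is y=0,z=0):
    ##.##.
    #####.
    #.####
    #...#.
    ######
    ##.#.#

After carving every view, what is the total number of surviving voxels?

remaining voxels: 64

before carving: 216 voxels (6×6×6)
  1. axis=2 (XY plane), |mask|=16  ⇒  voxels=96
  2. axis=0 (YZ plane), |mask|=26  ⇒  voxels=64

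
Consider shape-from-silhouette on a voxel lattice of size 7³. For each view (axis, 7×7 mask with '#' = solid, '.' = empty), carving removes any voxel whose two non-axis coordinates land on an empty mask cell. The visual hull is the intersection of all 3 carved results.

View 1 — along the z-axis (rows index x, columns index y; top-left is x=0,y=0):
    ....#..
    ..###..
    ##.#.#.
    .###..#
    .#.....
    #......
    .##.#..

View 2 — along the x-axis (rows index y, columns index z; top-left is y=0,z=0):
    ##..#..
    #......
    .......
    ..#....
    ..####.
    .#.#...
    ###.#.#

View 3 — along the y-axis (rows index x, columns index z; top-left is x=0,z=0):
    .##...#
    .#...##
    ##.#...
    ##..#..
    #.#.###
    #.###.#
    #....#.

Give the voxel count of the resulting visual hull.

start: 7×7×7 = 343 voxels
step 1: project along z, AND mask (17/49) → |grid| = 119
step 2: project along x, AND mask (16/49) → |grid| = 32
step 3: project along y, AND mask (24/49) → |grid| = 16

remaining voxels: 16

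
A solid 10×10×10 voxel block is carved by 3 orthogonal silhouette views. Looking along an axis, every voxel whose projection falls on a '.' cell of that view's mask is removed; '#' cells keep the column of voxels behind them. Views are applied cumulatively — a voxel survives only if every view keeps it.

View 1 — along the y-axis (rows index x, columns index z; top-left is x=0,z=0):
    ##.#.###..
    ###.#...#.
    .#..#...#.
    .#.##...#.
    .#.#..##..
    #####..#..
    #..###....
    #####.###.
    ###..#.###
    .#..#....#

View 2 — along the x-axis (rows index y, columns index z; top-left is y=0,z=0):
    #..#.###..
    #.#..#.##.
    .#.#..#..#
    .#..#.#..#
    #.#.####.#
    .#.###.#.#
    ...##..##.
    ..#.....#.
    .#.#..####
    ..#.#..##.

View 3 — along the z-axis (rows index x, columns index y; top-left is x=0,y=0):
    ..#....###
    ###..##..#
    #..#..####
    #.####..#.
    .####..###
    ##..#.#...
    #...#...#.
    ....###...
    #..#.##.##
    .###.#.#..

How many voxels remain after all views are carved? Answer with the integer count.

before carving: 1000 voxels (10×10×10)
[1] y-view keeps 50 columns → grid now 500
[2] x-view keeps 47 columns → grid now 232
[3] z-view keeps 50 columns → grid now 113

voxel count = 113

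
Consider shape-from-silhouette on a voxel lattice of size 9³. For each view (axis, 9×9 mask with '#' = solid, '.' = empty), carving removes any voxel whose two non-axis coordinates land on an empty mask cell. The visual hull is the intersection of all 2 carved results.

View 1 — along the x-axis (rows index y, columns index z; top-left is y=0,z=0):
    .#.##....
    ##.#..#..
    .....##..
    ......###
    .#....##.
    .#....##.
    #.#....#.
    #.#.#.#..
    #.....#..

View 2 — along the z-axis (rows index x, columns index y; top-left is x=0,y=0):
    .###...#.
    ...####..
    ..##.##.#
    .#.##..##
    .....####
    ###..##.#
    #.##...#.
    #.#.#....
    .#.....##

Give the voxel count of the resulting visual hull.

full grid |V| = 729
  1. axis=0 (YZ plane), |mask|=27  ⇒  voxels=243
  2. axis=2 (XY plane), |mask|=38  ⇒  voxels=113

remaining voxels: 113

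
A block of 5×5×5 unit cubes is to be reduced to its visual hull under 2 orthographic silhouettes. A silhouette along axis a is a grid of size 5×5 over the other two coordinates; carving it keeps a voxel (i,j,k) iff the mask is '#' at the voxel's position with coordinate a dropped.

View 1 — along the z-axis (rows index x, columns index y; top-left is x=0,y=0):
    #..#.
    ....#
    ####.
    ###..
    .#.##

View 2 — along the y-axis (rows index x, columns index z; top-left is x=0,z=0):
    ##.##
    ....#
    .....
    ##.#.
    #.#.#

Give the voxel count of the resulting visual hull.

voxel count = 27

full grid |V| = 125
carve view 1 (along z, XY-mask fill 13/25): 65 voxels remain
carve view 2 (along y, XZ-mask fill 11/25): 27 voxels remain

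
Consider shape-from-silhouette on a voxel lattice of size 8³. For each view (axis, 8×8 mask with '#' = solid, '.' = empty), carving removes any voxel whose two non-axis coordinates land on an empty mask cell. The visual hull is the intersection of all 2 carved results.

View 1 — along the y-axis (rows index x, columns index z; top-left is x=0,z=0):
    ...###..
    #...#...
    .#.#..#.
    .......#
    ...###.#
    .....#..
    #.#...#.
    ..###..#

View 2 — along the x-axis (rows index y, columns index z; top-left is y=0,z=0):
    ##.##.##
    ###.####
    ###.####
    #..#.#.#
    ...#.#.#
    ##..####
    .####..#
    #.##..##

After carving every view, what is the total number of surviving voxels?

114 voxels

full grid |V| = 512
[1] y-view keeps 21 columns → grid now 168
[2] x-view keeps 43 columns → grid now 114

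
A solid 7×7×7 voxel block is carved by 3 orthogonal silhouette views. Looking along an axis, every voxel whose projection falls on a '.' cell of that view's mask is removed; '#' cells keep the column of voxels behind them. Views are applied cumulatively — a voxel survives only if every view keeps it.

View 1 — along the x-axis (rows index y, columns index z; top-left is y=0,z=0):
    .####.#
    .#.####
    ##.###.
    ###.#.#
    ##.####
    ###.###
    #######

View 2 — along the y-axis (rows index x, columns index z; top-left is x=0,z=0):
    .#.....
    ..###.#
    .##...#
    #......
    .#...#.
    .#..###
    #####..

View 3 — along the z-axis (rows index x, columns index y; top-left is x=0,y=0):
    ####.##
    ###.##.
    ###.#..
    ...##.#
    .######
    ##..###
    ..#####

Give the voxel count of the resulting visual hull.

remaining voxels: 83

full grid |V| = 343
step 1: project along x, AND mask (39/49) → |grid| = 273
step 2: project along y, AND mask (20/49) → |grid| = 116
step 3: project along z, AND mask (34/49) → |grid| = 83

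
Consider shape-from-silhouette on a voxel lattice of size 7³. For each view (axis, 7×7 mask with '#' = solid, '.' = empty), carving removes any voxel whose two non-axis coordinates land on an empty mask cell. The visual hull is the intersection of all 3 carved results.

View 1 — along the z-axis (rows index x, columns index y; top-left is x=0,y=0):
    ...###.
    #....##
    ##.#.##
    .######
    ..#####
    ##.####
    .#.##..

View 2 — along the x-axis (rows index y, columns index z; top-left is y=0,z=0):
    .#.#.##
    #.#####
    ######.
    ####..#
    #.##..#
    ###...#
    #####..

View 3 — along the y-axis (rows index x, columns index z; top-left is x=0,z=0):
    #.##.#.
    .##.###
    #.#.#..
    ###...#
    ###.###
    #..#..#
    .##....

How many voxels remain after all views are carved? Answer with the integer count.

before carving: 343 voxels (7×7×7)
[1] z-view keeps 31 columns → grid now 217
[2] x-view keeps 34 columns → grid now 147
[3] y-view keeps 27 columns → grid now 86

|visual hull| = 86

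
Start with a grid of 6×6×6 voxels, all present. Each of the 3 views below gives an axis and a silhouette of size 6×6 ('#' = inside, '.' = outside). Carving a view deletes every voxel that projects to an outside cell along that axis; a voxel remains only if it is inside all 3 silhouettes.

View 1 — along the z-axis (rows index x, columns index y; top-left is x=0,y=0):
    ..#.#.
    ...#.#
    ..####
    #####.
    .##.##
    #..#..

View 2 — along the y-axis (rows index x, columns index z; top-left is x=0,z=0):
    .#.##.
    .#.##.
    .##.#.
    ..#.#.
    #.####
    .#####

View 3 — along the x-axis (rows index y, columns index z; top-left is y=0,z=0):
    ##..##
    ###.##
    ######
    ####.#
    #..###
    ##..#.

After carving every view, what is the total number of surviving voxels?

start: 6×6×6 = 216 voxels
  1. axis=2 (XY plane), |mask|=19  ⇒  voxels=114
  2. axis=1 (XZ plane), |mask|=21  ⇒  voxels=64
  3. axis=0 (YZ plane), |mask|=27  ⇒  voxels=46

remaining voxels: 46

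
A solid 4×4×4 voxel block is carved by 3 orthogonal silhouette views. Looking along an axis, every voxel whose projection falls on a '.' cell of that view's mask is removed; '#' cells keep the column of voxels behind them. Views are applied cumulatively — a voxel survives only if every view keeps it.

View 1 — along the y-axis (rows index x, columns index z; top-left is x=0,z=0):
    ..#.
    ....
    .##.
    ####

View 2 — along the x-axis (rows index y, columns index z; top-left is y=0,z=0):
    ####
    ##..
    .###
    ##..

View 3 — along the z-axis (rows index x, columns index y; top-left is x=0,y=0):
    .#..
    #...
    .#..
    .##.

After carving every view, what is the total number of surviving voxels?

start: 4×4×4 = 64 voxels
step 1: project along y, AND mask (7/16) → |grid| = 28
step 2: project along x, AND mask (11/16) → |grid| = 19
step 3: project along z, AND mask (5/16) → |grid| = 6

remaining voxels: 6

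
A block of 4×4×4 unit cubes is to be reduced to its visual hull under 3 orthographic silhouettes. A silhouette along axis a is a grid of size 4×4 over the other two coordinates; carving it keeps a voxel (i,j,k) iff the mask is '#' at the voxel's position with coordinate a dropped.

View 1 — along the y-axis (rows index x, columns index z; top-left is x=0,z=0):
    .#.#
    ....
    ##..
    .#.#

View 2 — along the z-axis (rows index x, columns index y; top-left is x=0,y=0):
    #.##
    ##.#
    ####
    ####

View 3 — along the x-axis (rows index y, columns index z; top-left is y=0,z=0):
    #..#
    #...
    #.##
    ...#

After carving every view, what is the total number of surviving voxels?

9 voxels

initial block: 4^3 = 64
after view 1 [y-axis, 6 of 16 cells solid] → remaining = 24
after view 2 [z-axis, 14 of 16 cells solid] → remaining = 22
after view 3 [x-axis, 7 of 16 cells solid] → remaining = 9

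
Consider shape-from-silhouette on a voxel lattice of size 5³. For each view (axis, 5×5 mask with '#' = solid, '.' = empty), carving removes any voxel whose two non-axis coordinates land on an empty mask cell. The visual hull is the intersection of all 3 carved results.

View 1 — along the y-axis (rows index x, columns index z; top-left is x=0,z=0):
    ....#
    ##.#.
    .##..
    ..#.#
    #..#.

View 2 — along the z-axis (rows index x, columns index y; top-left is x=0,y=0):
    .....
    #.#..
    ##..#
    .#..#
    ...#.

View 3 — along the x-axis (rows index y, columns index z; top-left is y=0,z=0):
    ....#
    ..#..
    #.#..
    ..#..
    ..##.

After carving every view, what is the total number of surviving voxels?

start: 5×5×5 = 125 voxels
carve view 1 (along y, XZ-mask fill 10/25): 50 voxels remain
carve view 2 (along z, XY-mask fill 8/25): 18 voxels remain
carve view 3 (along x, YZ-mask fill 7/25): 5 voxels remain

remaining voxels: 5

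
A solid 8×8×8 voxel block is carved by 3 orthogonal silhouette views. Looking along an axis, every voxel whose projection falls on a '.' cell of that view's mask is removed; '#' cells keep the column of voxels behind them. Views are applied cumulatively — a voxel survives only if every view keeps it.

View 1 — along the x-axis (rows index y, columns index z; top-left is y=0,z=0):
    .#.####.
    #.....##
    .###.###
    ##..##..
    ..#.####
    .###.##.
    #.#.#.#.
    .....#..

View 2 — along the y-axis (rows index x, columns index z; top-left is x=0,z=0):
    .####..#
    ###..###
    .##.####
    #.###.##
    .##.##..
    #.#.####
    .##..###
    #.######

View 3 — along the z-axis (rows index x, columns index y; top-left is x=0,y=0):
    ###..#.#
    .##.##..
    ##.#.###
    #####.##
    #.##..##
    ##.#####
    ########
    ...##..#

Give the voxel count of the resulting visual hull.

|visual hull| = 130

initial block: 8^3 = 512
carve view 1 (along x, YZ-mask fill 33/64): 264 voxels remain
carve view 2 (along y, XZ-mask fill 45/64): 190 voxels remain
carve view 3 (along z, XY-mask fill 45/64): 130 voxels remain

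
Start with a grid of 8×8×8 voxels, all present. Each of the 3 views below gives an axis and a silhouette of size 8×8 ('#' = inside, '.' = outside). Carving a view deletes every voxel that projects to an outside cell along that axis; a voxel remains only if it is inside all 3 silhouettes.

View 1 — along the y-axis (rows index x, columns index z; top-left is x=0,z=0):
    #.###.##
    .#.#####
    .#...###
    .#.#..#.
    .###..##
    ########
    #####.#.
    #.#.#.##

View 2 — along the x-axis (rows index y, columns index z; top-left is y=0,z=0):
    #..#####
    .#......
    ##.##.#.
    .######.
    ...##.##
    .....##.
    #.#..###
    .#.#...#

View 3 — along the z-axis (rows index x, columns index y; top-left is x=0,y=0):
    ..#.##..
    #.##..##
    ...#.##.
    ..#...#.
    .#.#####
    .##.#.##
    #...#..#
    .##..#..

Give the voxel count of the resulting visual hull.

|visual hull| = 87

initial block: 8^3 = 512
[1] y-view keeps 43 columns → grid now 344
[2] x-view keeps 32 columns → grid now 180
[3] z-view keeps 30 columns → grid now 87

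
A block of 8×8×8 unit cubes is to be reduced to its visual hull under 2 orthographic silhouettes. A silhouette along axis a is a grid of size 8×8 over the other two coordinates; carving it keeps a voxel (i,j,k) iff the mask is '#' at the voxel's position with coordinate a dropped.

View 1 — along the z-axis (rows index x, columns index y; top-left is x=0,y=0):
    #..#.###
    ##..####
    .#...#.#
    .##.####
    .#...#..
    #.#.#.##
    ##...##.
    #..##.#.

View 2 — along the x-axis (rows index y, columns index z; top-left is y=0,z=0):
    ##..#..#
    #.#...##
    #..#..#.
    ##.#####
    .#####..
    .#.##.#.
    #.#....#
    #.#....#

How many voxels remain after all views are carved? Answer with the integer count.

137 voxels

before carving: 512 voxels (8×8×8)
carve view 1 (along z, XY-mask fill 35/64): 280 voxels remain
carve view 2 (along x, YZ-mask fill 33/64): 137 voxels remain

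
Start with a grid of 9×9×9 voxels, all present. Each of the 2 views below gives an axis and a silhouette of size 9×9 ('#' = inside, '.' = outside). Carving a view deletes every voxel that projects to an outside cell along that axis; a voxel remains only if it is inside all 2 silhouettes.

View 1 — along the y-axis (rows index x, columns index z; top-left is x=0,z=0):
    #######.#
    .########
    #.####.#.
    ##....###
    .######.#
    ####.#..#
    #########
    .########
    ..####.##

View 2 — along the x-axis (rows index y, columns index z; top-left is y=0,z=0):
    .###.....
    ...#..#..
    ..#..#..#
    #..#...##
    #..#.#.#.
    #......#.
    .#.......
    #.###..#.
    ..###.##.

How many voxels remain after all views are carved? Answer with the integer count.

initial block: 9^3 = 729
[1] y-view keeps 63 columns → grid now 567
[2] x-view keeps 29 columns → grid now 202

remaining voxels: 202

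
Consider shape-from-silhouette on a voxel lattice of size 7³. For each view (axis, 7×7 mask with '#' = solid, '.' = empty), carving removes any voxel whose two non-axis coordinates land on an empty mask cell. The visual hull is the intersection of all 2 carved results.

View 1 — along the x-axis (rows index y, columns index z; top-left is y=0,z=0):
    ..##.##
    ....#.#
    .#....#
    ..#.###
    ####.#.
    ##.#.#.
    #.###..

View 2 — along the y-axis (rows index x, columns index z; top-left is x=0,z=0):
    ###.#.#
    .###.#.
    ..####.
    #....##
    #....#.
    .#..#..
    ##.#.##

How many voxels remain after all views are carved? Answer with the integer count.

start: 7×7×7 = 343 voxels
carve view 1 (along x, YZ-mask fill 25/49): 175 voxels remain
carve view 2 (along y, XZ-mask fill 25/49): 89 voxels remain

89 voxels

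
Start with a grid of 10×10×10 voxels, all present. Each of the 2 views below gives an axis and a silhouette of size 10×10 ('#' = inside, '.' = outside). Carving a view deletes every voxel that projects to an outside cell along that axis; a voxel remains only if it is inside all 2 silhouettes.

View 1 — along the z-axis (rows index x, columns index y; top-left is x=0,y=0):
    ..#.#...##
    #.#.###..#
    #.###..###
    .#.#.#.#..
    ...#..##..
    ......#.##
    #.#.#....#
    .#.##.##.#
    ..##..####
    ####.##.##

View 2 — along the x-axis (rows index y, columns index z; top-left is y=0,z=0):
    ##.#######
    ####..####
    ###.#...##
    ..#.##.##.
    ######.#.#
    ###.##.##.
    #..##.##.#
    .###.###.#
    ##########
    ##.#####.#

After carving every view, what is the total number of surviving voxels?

start: 10×10×10 = 1000 voxels
after view 1 [z-axis, 51 of 100 cells solid] → remaining = 510
after view 2 [x-axis, 74 of 100 cells solid] → remaining = 372

voxel count = 372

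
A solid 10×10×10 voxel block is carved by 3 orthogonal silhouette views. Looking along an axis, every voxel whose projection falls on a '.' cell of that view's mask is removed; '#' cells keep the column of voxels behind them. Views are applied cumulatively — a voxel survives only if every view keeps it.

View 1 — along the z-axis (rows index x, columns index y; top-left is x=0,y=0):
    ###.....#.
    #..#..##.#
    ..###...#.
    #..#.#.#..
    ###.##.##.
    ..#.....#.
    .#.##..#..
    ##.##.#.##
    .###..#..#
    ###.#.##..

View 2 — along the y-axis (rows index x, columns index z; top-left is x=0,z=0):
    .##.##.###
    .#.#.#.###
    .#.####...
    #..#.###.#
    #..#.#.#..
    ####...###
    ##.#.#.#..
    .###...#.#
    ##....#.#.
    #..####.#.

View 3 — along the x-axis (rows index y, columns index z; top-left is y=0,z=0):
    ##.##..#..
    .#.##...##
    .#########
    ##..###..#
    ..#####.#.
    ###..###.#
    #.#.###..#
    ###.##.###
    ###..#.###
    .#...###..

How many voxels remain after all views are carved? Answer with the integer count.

start: 10×10×10 = 1000 voxels
V1 z: intersect with XY mask (48 set) -- 480 left
V2 y: intersect with XZ mask (55 set) -- 255 left
V3 x: intersect with YZ mask (63 set) -- 162 left

162 voxels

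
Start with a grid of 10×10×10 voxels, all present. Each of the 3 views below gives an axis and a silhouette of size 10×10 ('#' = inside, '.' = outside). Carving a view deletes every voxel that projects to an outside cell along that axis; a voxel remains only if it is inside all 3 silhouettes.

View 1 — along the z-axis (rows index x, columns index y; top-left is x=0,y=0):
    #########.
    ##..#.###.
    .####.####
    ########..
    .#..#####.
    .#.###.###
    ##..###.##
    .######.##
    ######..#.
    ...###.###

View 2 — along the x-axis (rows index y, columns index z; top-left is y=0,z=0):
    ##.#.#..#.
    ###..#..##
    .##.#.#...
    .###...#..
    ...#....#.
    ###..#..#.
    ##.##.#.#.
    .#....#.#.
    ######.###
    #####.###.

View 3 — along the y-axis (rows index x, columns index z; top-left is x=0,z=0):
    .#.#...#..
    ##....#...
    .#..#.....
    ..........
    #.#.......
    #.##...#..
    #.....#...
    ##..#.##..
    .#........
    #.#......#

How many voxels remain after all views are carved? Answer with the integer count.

voxel count = 104

start: 10×10×10 = 1000 voxels
carve view 1 (along z, XY-mask fill 72/100): 720 voxels remain
carve view 2 (along x, YZ-mask fill 52/100): 371 voxels remain
carve view 3 (along y, XZ-mask fill 25/100): 104 voxels remain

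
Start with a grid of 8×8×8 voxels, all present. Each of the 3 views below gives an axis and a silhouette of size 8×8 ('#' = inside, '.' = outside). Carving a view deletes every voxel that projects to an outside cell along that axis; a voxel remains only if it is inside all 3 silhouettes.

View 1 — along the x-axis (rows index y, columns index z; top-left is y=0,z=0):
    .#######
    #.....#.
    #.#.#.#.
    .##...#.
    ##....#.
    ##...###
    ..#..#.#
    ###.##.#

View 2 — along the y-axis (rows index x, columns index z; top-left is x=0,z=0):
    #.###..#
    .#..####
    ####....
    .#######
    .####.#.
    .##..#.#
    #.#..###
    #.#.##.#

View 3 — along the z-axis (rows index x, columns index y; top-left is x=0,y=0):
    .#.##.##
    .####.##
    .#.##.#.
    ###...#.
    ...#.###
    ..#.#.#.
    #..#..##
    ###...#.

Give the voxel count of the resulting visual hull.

remaining voxels: 80

full grid |V| = 512
step 1: project along x, AND mask (33/64) → |grid| = 264
step 2: project along y, AND mask (40/64) → |grid| = 167
step 3: project along z, AND mask (34/64) → |grid| = 80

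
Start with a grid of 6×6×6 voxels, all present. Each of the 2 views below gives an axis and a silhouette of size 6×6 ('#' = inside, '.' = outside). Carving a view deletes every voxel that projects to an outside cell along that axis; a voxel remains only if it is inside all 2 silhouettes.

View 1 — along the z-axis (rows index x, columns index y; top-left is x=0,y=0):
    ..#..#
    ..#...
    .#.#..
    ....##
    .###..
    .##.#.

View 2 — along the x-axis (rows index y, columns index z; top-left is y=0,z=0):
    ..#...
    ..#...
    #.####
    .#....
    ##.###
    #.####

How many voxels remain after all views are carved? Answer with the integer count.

initial block: 6^3 = 216
step 1: project along z, AND mask (13/36) → |grid| = 78
step 2: project along x, AND mask (18/36) → |grid| = 45

45 voxels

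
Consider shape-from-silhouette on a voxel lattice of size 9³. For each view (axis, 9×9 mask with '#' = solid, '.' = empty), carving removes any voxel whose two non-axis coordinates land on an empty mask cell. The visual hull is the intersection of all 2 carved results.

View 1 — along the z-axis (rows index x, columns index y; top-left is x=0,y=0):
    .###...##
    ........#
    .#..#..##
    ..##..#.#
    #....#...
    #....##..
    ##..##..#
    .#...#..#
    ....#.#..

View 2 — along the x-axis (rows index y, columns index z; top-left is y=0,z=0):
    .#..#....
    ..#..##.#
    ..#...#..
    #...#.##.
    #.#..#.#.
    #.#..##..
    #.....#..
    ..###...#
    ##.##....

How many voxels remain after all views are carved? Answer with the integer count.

remaining voxels: 100

start: 9×9×9 = 729 voxels
[1] z-view keeps 29 columns → grid now 261
[2] x-view keeps 30 columns → grid now 100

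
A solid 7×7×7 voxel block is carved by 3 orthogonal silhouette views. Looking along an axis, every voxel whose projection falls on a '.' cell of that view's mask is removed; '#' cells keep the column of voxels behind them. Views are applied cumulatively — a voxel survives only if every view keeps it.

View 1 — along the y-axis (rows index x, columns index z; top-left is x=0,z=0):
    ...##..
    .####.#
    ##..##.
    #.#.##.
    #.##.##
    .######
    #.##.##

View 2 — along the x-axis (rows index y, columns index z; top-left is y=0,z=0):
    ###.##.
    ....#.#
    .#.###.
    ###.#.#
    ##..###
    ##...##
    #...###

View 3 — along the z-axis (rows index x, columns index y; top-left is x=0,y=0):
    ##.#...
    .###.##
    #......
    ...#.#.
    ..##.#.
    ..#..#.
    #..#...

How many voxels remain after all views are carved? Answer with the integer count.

voxel count = 46

before carving: 343 voxels (7×7×7)
step 1: project along y, AND mask (31/49) → |grid| = 217
step 2: project along x, AND mask (29/49) → |grid| = 125
step 3: project along z, AND mask (18/49) → |grid| = 46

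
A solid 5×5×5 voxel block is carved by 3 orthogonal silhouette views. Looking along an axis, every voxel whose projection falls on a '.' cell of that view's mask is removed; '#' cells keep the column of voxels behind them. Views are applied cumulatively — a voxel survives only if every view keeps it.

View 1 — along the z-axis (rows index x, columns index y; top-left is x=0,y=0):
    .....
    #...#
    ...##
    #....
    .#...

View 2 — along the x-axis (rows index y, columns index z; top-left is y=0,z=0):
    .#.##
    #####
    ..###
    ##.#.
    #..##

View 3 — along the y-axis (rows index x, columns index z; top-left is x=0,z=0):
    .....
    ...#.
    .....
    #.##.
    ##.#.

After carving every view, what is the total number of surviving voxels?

initial block: 5^3 = 125
after view 1 [z-axis, 6 of 25 cells solid] → remaining = 30
after view 2 [x-axis, 17 of 25 cells solid] → remaining = 20
after view 3 [y-axis, 7 of 25 cells solid] → remaining = 6

remaining voxels: 6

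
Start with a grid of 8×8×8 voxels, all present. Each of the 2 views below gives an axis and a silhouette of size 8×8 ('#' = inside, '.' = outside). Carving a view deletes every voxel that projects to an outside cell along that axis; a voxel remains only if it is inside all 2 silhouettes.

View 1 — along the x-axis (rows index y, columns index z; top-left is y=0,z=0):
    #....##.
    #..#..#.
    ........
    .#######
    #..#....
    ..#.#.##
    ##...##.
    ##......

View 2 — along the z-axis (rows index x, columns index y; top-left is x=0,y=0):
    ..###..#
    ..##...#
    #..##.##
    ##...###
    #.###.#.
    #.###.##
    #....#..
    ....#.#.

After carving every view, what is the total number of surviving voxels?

full grid |V| = 512
after view 1 [x-axis, 25 of 64 cells solid] → remaining = 200
after view 2 [z-axis, 32 of 64 cells solid] → remaining = 101

voxel count = 101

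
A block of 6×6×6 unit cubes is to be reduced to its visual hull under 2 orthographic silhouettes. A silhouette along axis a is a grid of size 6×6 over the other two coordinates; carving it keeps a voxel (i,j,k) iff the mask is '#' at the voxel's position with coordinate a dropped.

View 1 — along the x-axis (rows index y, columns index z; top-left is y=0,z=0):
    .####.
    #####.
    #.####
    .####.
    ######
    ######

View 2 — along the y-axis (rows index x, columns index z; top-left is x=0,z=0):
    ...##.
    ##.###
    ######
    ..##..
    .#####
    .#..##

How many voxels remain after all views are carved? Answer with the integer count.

remaining voxels: 118

start: 6×6×6 = 216 voxels
  1. axis=0 (YZ plane), |mask|=30  ⇒  voxels=180
  2. axis=1 (XZ plane), |mask|=23  ⇒  voxels=118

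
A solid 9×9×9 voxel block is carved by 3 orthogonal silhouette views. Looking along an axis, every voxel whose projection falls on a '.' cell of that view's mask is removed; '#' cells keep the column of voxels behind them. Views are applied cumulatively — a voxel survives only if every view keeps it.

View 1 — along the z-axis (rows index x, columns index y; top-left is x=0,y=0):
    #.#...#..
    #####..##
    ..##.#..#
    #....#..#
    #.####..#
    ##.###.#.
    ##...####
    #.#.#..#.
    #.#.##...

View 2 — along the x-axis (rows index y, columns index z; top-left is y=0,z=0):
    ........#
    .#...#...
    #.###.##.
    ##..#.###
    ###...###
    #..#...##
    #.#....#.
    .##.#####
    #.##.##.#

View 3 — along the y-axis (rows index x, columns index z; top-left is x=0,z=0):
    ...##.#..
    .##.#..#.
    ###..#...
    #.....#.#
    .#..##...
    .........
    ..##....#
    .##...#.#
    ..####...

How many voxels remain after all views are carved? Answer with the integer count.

voxel count = 62

start: 9×9×9 = 729 voxels
step 1: project along z, AND mask (43/81) → |grid| = 387
step 2: project along x, AND mask (41/81) → |grid| = 192
step 3: project along y, AND mask (28/81) → |grid| = 62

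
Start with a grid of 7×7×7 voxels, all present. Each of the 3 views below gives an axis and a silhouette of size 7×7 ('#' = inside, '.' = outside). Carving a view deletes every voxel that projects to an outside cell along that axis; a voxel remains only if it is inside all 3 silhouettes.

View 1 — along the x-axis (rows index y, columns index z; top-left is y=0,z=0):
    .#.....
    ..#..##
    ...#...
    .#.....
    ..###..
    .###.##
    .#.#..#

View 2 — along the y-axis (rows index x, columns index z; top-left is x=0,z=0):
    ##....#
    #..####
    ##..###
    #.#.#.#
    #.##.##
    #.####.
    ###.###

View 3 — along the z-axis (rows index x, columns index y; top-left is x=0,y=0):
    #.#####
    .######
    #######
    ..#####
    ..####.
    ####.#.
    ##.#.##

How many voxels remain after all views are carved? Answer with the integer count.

|visual hull| = 55

before carving: 343 voxels (7×7×7)
after view 1 [x-axis, 17 of 49 cells solid] → remaining = 119
after view 2 [y-axis, 33 of 49 cells solid] → remaining = 69
after view 3 [z-axis, 38 of 49 cells solid] → remaining = 55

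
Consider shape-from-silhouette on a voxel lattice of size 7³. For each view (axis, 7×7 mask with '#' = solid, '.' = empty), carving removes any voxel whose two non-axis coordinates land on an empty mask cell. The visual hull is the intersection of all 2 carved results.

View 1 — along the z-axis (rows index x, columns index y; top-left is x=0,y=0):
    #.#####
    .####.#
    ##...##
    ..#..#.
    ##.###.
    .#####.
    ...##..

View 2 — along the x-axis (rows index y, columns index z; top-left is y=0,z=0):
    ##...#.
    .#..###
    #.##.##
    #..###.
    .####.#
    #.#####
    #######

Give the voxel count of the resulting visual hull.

before carving: 343 voxels (7×7×7)
V1 z: intersect with XY mask (29 set) -- 203 left
V2 x: intersect with YZ mask (34 set) -- 141 left

141 voxels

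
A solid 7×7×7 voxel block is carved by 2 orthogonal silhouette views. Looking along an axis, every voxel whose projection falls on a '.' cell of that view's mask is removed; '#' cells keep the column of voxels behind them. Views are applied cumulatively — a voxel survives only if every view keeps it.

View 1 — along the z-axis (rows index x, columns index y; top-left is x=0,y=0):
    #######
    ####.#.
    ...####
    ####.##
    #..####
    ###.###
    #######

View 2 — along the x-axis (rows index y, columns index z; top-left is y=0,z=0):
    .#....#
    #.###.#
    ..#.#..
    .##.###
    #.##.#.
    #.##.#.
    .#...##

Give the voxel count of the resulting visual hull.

start: 7×7×7 = 343 voxels
step 1: project along z, AND mask (40/49) → |grid| = 280
step 2: project along x, AND mask (25/49) → |grid| = 143

143 voxels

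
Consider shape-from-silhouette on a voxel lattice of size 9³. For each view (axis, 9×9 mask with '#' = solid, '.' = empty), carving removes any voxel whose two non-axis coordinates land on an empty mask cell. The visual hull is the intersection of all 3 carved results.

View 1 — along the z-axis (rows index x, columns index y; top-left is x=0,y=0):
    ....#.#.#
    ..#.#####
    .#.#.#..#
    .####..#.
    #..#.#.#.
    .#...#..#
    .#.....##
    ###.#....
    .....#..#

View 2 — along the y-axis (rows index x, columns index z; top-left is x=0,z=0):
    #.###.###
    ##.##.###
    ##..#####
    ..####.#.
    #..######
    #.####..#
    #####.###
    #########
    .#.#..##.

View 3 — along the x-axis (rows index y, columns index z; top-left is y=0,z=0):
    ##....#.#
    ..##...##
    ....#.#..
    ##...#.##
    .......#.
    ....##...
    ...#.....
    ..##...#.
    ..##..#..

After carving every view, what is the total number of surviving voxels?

voxel count = 75

initial block: 9^3 = 729
V1 z: intersect with XY mask (34 set) -- 306 left
V2 y: intersect with XZ mask (60 set) -- 230 left
V3 x: intersect with YZ mask (25 set) -- 75 left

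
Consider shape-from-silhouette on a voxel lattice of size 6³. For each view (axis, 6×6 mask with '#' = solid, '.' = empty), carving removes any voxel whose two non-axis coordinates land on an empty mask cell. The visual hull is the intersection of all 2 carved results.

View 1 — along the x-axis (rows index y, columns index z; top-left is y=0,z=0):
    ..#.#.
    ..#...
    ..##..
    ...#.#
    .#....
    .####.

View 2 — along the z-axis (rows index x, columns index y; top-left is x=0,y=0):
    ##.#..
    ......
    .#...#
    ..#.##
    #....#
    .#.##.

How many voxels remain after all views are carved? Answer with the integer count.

|visual hull| = 27

before carving: 216 voxels (6×6×6)
after view 1 [x-axis, 12 of 36 cells solid] → remaining = 72
after view 2 [z-axis, 13 of 36 cells solid] → remaining = 27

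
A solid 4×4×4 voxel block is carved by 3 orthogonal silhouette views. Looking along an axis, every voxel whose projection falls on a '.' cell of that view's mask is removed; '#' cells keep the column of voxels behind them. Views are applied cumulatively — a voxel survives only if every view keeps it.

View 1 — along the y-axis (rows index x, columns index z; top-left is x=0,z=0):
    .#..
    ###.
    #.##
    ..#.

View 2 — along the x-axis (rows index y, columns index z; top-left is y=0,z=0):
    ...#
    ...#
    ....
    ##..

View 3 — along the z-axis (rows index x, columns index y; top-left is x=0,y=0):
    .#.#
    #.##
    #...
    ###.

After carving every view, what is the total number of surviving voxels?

remaining voxels: 4

full grid |V| = 64
step 1: project along y, AND mask (8/16) → |grid| = 32
step 2: project along x, AND mask (4/16) → |grid| = 6
step 3: project along z, AND mask (9/16) → |grid| = 4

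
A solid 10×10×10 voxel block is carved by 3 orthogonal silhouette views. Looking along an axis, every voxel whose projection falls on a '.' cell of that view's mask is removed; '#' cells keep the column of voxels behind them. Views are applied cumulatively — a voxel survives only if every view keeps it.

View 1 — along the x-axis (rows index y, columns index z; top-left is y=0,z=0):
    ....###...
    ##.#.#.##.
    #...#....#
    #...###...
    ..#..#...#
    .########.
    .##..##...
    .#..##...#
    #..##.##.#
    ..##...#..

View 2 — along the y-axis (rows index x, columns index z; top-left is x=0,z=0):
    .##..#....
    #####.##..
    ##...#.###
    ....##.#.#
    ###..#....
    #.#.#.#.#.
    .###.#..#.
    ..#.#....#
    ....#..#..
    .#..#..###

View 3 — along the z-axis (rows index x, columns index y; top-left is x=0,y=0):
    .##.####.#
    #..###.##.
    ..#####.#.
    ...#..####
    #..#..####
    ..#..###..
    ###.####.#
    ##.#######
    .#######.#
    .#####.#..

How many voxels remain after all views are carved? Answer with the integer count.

full grid |V| = 1000
  1. axis=0 (YZ plane), |mask|=44  ⇒  voxels=440
  2. axis=1 (XZ plane), |mask|=44  ⇒  voxels=197
  3. axis=2 (XY plane), |mask|=65  ⇒  voxels=128

voxel count = 128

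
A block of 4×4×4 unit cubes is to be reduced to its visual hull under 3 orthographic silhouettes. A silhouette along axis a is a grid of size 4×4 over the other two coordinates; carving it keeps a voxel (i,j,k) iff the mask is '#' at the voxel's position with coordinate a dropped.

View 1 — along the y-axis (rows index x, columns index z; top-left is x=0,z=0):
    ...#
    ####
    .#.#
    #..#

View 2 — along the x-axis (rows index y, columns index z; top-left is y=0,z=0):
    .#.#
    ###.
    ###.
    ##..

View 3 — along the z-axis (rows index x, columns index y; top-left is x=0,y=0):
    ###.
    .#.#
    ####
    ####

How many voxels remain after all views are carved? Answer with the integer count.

|visual hull| = 15

full grid |V| = 64
  1. axis=1 (XZ plane), |mask|=9  ⇒  voxels=36
  2. axis=0 (YZ plane), |mask|=10  ⇒  voxels=20
  3. axis=2 (XY plane), |mask|=13  ⇒  voxels=15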